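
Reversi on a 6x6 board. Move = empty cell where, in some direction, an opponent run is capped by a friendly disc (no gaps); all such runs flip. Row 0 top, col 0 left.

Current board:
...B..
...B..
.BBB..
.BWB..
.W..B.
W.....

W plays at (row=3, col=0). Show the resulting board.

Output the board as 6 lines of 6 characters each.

Answer: ...B..
...B..
.BBB..
WWWB..
.W..B.
W.....

Derivation:
Place W at (3,0); scan 8 dirs for brackets.
Dir NW: edge -> no flip
Dir N: first cell '.' (not opp) -> no flip
Dir NE: opp run (2,1), next='.' -> no flip
Dir W: edge -> no flip
Dir E: opp run (3,1) capped by W -> flip
Dir SW: edge -> no flip
Dir S: first cell '.' (not opp) -> no flip
Dir SE: first cell 'W' (not opp) -> no flip
All flips: (3,1)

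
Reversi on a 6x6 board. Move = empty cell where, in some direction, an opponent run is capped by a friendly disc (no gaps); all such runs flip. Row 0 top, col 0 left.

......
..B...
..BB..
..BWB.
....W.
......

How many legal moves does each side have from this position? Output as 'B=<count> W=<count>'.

-- B to move --
(2,4): no bracket -> illegal
(3,5): no bracket -> illegal
(4,2): no bracket -> illegal
(4,3): flips 1 -> legal
(4,5): no bracket -> illegal
(5,3): no bracket -> illegal
(5,4): flips 1 -> legal
(5,5): flips 2 -> legal
B mobility = 3
-- W to move --
(0,1): no bracket -> illegal
(0,2): no bracket -> illegal
(0,3): no bracket -> illegal
(1,1): flips 1 -> legal
(1,3): flips 1 -> legal
(1,4): no bracket -> illegal
(2,1): no bracket -> illegal
(2,4): flips 1 -> legal
(2,5): no bracket -> illegal
(3,1): flips 1 -> legal
(3,5): flips 1 -> legal
(4,1): no bracket -> illegal
(4,2): no bracket -> illegal
(4,3): no bracket -> illegal
(4,5): no bracket -> illegal
W mobility = 5

Answer: B=3 W=5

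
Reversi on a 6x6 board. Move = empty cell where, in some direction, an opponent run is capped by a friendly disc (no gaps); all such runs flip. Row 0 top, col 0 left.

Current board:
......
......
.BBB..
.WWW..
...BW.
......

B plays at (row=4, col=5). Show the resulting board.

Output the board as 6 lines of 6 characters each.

Answer: ......
......
.BBB..
.WWW..
...BBB
......

Derivation:
Place B at (4,5); scan 8 dirs for brackets.
Dir NW: first cell '.' (not opp) -> no flip
Dir N: first cell '.' (not opp) -> no flip
Dir NE: edge -> no flip
Dir W: opp run (4,4) capped by B -> flip
Dir E: edge -> no flip
Dir SW: first cell '.' (not opp) -> no flip
Dir S: first cell '.' (not opp) -> no flip
Dir SE: edge -> no flip
All flips: (4,4)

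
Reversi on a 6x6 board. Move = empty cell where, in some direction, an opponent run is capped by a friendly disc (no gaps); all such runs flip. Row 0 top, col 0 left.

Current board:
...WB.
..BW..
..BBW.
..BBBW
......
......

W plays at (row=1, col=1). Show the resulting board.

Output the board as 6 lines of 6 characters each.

Answer: ...WB.
.WWW..
..BBW.
..BBBW
......
......

Derivation:
Place W at (1,1); scan 8 dirs for brackets.
Dir NW: first cell '.' (not opp) -> no flip
Dir N: first cell '.' (not opp) -> no flip
Dir NE: first cell '.' (not opp) -> no flip
Dir W: first cell '.' (not opp) -> no flip
Dir E: opp run (1,2) capped by W -> flip
Dir SW: first cell '.' (not opp) -> no flip
Dir S: first cell '.' (not opp) -> no flip
Dir SE: opp run (2,2) (3,3), next='.' -> no flip
All flips: (1,2)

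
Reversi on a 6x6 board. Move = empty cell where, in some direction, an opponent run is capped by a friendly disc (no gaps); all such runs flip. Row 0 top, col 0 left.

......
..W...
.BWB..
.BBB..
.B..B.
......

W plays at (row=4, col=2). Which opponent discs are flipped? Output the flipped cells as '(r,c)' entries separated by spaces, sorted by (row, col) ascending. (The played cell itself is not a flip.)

Answer: (3,2)

Derivation:
Dir NW: opp run (3,1), next='.' -> no flip
Dir N: opp run (3,2) capped by W -> flip
Dir NE: opp run (3,3), next='.' -> no flip
Dir W: opp run (4,1), next='.' -> no flip
Dir E: first cell '.' (not opp) -> no flip
Dir SW: first cell '.' (not opp) -> no flip
Dir S: first cell '.' (not opp) -> no flip
Dir SE: first cell '.' (not opp) -> no flip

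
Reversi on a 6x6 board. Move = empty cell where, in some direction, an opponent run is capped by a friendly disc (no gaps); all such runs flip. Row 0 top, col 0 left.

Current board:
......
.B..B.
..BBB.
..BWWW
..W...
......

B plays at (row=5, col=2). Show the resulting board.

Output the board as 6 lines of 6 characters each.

Answer: ......
.B..B.
..BBB.
..BWWW
..B...
..B...

Derivation:
Place B at (5,2); scan 8 dirs for brackets.
Dir NW: first cell '.' (not opp) -> no flip
Dir N: opp run (4,2) capped by B -> flip
Dir NE: first cell '.' (not opp) -> no flip
Dir W: first cell '.' (not opp) -> no flip
Dir E: first cell '.' (not opp) -> no flip
Dir SW: edge -> no flip
Dir S: edge -> no flip
Dir SE: edge -> no flip
All flips: (4,2)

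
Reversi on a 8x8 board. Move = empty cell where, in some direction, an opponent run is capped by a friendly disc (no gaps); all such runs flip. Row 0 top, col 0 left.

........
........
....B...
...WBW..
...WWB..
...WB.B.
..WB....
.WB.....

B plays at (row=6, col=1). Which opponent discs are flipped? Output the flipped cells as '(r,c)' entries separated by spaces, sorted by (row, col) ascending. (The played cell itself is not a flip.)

Dir NW: first cell '.' (not opp) -> no flip
Dir N: first cell '.' (not opp) -> no flip
Dir NE: first cell '.' (not opp) -> no flip
Dir W: first cell '.' (not opp) -> no flip
Dir E: opp run (6,2) capped by B -> flip
Dir SW: first cell '.' (not opp) -> no flip
Dir S: opp run (7,1), next=edge -> no flip
Dir SE: first cell 'B' (not opp) -> no flip

Answer: (6,2)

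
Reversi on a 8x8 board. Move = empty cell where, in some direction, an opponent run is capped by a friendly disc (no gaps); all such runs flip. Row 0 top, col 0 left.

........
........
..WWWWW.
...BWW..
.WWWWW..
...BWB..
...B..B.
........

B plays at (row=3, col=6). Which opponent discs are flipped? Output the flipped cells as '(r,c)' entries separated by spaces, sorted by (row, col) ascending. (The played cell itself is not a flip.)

Answer: (3,4) (3,5) (4,5) (5,4)

Derivation:
Dir NW: opp run (2,5), next='.' -> no flip
Dir N: opp run (2,6), next='.' -> no flip
Dir NE: first cell '.' (not opp) -> no flip
Dir W: opp run (3,5) (3,4) capped by B -> flip
Dir E: first cell '.' (not opp) -> no flip
Dir SW: opp run (4,5) (5,4) capped by B -> flip
Dir S: first cell '.' (not opp) -> no flip
Dir SE: first cell '.' (not opp) -> no flip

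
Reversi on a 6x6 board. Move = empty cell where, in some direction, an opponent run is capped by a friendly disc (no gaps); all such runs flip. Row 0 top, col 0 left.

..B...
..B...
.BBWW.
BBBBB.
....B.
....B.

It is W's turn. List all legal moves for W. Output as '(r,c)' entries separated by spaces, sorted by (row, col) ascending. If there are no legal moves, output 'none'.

(0,1): flips 1 -> legal
(0,3): no bracket -> illegal
(1,0): no bracket -> illegal
(1,1): no bracket -> illegal
(1,3): no bracket -> illegal
(2,0): flips 2 -> legal
(2,5): no bracket -> illegal
(3,5): no bracket -> illegal
(4,0): no bracket -> illegal
(4,1): flips 1 -> legal
(4,2): flips 1 -> legal
(4,3): flips 1 -> legal
(4,5): flips 1 -> legal
(5,3): no bracket -> illegal
(5,5): no bracket -> illegal

Answer: (0,1) (2,0) (4,1) (4,2) (4,3) (4,5)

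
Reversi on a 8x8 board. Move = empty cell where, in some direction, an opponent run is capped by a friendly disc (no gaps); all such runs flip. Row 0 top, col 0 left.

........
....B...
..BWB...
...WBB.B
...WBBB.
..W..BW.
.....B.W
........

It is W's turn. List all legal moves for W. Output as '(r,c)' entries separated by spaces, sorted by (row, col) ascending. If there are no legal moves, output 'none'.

Answer: (0,5) (1,1) (1,5) (2,1) (2,5) (3,6) (4,7) (5,4) (6,6) (7,4)

Derivation:
(0,3): no bracket -> illegal
(0,4): no bracket -> illegal
(0,5): flips 1 -> legal
(1,1): flips 1 -> legal
(1,2): no bracket -> illegal
(1,3): no bracket -> illegal
(1,5): flips 1 -> legal
(2,1): flips 1 -> legal
(2,5): flips 2 -> legal
(2,6): no bracket -> illegal
(2,7): no bracket -> illegal
(3,1): no bracket -> illegal
(3,2): no bracket -> illegal
(3,6): flips 3 -> legal
(4,7): flips 3 -> legal
(5,3): no bracket -> illegal
(5,4): flips 1 -> legal
(5,7): no bracket -> illegal
(6,4): no bracket -> illegal
(6,6): flips 2 -> legal
(7,4): flips 1 -> legal
(7,5): no bracket -> illegal
(7,6): no bracket -> illegal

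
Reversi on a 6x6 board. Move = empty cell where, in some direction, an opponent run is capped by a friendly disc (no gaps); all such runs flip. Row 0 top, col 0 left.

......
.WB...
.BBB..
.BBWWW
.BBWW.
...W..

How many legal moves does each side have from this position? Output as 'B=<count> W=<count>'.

-- B to move --
(0,0): flips 1 -> legal
(0,1): flips 1 -> legal
(0,2): no bracket -> illegal
(1,0): flips 1 -> legal
(2,0): no bracket -> illegal
(2,4): flips 1 -> legal
(2,5): no bracket -> illegal
(4,5): flips 3 -> legal
(5,2): no bracket -> illegal
(5,4): flips 1 -> legal
(5,5): flips 2 -> legal
B mobility = 7
-- W to move --
(0,1): flips 2 -> legal
(0,2): no bracket -> illegal
(0,3): no bracket -> illegal
(1,0): flips 2 -> legal
(1,3): flips 2 -> legal
(1,4): no bracket -> illegal
(2,0): flips 2 -> legal
(2,4): no bracket -> illegal
(3,0): flips 2 -> legal
(4,0): flips 2 -> legal
(5,0): no bracket -> illegal
(5,1): flips 4 -> legal
(5,2): no bracket -> illegal
W mobility = 7

Answer: B=7 W=7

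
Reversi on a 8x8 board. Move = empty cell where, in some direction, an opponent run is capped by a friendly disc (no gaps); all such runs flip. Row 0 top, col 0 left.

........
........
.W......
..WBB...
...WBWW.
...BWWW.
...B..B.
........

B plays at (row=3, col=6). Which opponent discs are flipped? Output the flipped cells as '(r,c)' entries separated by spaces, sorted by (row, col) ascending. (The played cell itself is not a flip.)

Dir NW: first cell '.' (not opp) -> no flip
Dir N: first cell '.' (not opp) -> no flip
Dir NE: first cell '.' (not opp) -> no flip
Dir W: first cell '.' (not opp) -> no flip
Dir E: first cell '.' (not opp) -> no flip
Dir SW: opp run (4,5) (5,4) capped by B -> flip
Dir S: opp run (4,6) (5,6) capped by B -> flip
Dir SE: first cell '.' (not opp) -> no flip

Answer: (4,5) (4,6) (5,4) (5,6)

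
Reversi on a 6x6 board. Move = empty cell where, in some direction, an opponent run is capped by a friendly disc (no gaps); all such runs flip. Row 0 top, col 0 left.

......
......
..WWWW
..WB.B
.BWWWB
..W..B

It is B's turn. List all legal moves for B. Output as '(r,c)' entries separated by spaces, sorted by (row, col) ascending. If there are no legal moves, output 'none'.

(1,1): flips 1 -> legal
(1,2): no bracket -> illegal
(1,3): flips 2 -> legal
(1,4): flips 2 -> legal
(1,5): flips 2 -> legal
(2,1): no bracket -> illegal
(3,1): flips 1 -> legal
(3,4): no bracket -> illegal
(5,1): flips 1 -> legal
(5,3): flips 2 -> legal
(5,4): no bracket -> illegal

Answer: (1,1) (1,3) (1,4) (1,5) (3,1) (5,1) (5,3)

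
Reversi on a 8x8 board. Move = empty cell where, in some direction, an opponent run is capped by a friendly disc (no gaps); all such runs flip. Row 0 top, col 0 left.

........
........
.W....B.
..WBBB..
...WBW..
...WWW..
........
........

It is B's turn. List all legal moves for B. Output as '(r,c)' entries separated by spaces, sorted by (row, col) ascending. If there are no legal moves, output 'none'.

(1,0): no bracket -> illegal
(1,1): no bracket -> illegal
(1,2): no bracket -> illegal
(2,0): no bracket -> illegal
(2,2): no bracket -> illegal
(2,3): no bracket -> illegal
(3,0): no bracket -> illegal
(3,1): flips 1 -> legal
(3,6): no bracket -> illegal
(4,1): no bracket -> illegal
(4,2): flips 1 -> legal
(4,6): flips 1 -> legal
(5,2): flips 1 -> legal
(5,6): flips 1 -> legal
(6,2): flips 1 -> legal
(6,3): flips 2 -> legal
(6,4): flips 1 -> legal
(6,5): flips 2 -> legal
(6,6): flips 1 -> legal

Answer: (3,1) (4,2) (4,6) (5,2) (5,6) (6,2) (6,3) (6,4) (6,5) (6,6)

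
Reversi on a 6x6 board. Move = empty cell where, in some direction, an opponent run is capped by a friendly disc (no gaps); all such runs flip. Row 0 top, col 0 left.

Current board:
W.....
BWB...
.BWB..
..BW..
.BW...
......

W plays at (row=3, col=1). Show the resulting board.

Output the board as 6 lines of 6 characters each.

Place W at (3,1); scan 8 dirs for brackets.
Dir NW: first cell '.' (not opp) -> no flip
Dir N: opp run (2,1) capped by W -> flip
Dir NE: first cell 'W' (not opp) -> no flip
Dir W: first cell '.' (not opp) -> no flip
Dir E: opp run (3,2) capped by W -> flip
Dir SW: first cell '.' (not opp) -> no flip
Dir S: opp run (4,1), next='.' -> no flip
Dir SE: first cell 'W' (not opp) -> no flip
All flips: (2,1) (3,2)

Answer: W.....
BWB...
.WWB..
.WWW..
.BW...
......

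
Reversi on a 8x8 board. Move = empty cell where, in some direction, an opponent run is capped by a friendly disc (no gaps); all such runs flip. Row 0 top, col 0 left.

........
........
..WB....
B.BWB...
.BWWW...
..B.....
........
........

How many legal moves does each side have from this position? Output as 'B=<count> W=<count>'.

-- B to move --
(1,1): no bracket -> illegal
(1,2): flips 1 -> legal
(1,3): no bracket -> illegal
(2,1): flips 1 -> legal
(2,4): no bracket -> illegal
(3,1): no bracket -> illegal
(3,5): no bracket -> illegal
(4,5): flips 3 -> legal
(5,1): no bracket -> illegal
(5,3): flips 2 -> legal
(5,4): flips 2 -> legal
(5,5): no bracket -> illegal
B mobility = 5
-- W to move --
(1,2): no bracket -> illegal
(1,3): flips 1 -> legal
(1,4): no bracket -> illegal
(2,0): no bracket -> illegal
(2,1): flips 1 -> legal
(2,4): flips 2 -> legal
(2,5): flips 1 -> legal
(3,1): flips 1 -> legal
(3,5): flips 1 -> legal
(4,0): flips 1 -> legal
(4,5): no bracket -> illegal
(5,0): no bracket -> illegal
(5,1): no bracket -> illegal
(5,3): no bracket -> illegal
(6,1): flips 1 -> legal
(6,2): flips 1 -> legal
(6,3): no bracket -> illegal
W mobility = 9

Answer: B=5 W=9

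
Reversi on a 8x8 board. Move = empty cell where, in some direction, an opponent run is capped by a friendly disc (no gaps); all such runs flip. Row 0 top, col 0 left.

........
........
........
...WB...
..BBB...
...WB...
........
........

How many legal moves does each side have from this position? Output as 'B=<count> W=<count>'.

Answer: B=8 W=4

Derivation:
-- B to move --
(2,2): flips 1 -> legal
(2,3): flips 1 -> legal
(2,4): flips 1 -> legal
(3,2): flips 1 -> legal
(5,2): flips 1 -> legal
(6,2): flips 1 -> legal
(6,3): flips 1 -> legal
(6,4): flips 1 -> legal
B mobility = 8
-- W to move --
(2,3): no bracket -> illegal
(2,4): no bracket -> illegal
(2,5): no bracket -> illegal
(3,1): flips 1 -> legal
(3,2): no bracket -> illegal
(3,5): flips 2 -> legal
(4,1): no bracket -> illegal
(4,5): no bracket -> illegal
(5,1): flips 1 -> legal
(5,2): no bracket -> illegal
(5,5): flips 2 -> legal
(6,3): no bracket -> illegal
(6,4): no bracket -> illegal
(6,5): no bracket -> illegal
W mobility = 4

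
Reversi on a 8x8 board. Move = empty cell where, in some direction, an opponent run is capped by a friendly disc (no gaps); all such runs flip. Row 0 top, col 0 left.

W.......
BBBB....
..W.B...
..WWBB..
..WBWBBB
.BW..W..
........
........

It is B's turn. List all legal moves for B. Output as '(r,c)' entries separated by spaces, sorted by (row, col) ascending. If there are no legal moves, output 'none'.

Answer: (2,1) (2,3) (3,1) (4,1) (5,3) (5,4) (6,1) (6,2) (6,4) (6,5) (6,6)

Derivation:
(0,1): no bracket -> illegal
(2,1): flips 1 -> legal
(2,3): flips 1 -> legal
(3,1): flips 3 -> legal
(4,1): flips 1 -> legal
(5,3): flips 2 -> legal
(5,4): flips 1 -> legal
(5,6): no bracket -> illegal
(6,1): flips 1 -> legal
(6,2): flips 4 -> legal
(6,3): no bracket -> illegal
(6,4): flips 1 -> legal
(6,5): flips 1 -> legal
(6,6): flips 4 -> legal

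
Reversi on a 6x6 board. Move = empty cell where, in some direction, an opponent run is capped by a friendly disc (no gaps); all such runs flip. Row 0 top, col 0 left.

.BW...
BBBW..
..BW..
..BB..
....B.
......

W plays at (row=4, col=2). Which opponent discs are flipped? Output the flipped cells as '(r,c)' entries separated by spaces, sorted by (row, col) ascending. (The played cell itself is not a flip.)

Answer: (1,2) (2,2) (3,2)

Derivation:
Dir NW: first cell '.' (not opp) -> no flip
Dir N: opp run (3,2) (2,2) (1,2) capped by W -> flip
Dir NE: opp run (3,3), next='.' -> no flip
Dir W: first cell '.' (not opp) -> no flip
Dir E: first cell '.' (not opp) -> no flip
Dir SW: first cell '.' (not opp) -> no flip
Dir S: first cell '.' (not opp) -> no flip
Dir SE: first cell '.' (not opp) -> no flip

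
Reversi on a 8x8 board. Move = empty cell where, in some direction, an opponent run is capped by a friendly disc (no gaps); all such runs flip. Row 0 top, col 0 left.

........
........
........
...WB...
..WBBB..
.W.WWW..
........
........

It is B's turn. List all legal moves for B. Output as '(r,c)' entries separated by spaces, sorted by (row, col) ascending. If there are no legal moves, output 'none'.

(2,2): flips 1 -> legal
(2,3): flips 1 -> legal
(2,4): no bracket -> illegal
(3,1): no bracket -> illegal
(3,2): flips 1 -> legal
(4,0): no bracket -> illegal
(4,1): flips 1 -> legal
(4,6): no bracket -> illegal
(5,0): no bracket -> illegal
(5,2): no bracket -> illegal
(5,6): no bracket -> illegal
(6,0): no bracket -> illegal
(6,1): no bracket -> illegal
(6,2): flips 1 -> legal
(6,3): flips 2 -> legal
(6,4): flips 1 -> legal
(6,5): flips 2 -> legal
(6,6): flips 1 -> legal

Answer: (2,2) (2,3) (3,2) (4,1) (6,2) (6,3) (6,4) (6,5) (6,6)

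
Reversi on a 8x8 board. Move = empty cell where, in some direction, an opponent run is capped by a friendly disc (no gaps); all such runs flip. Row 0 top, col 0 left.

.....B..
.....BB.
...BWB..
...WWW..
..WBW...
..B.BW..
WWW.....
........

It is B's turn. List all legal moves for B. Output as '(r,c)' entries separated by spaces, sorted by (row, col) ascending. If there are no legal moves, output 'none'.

Answer: (1,4) (3,2) (4,1) (4,5) (5,1) (5,6) (7,0) (7,2)

Derivation:
(1,3): no bracket -> illegal
(1,4): flips 3 -> legal
(2,2): no bracket -> illegal
(2,6): no bracket -> illegal
(3,1): no bracket -> illegal
(3,2): flips 1 -> legal
(3,6): no bracket -> illegal
(4,1): flips 1 -> legal
(4,5): flips 3 -> legal
(4,6): no bracket -> illegal
(5,0): no bracket -> illegal
(5,1): flips 3 -> legal
(5,3): no bracket -> illegal
(5,6): flips 1 -> legal
(6,3): no bracket -> illegal
(6,4): no bracket -> illegal
(6,5): no bracket -> illegal
(6,6): no bracket -> illegal
(7,0): flips 1 -> legal
(7,1): no bracket -> illegal
(7,2): flips 1 -> legal
(7,3): no bracket -> illegal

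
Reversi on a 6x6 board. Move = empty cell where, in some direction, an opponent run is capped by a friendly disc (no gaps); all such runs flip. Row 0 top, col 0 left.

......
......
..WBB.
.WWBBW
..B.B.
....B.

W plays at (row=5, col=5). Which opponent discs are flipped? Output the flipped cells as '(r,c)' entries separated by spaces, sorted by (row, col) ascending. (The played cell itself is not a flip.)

Answer: (3,3) (4,4)

Derivation:
Dir NW: opp run (4,4) (3,3) capped by W -> flip
Dir N: first cell '.' (not opp) -> no flip
Dir NE: edge -> no flip
Dir W: opp run (5,4), next='.' -> no flip
Dir E: edge -> no flip
Dir SW: edge -> no flip
Dir S: edge -> no flip
Dir SE: edge -> no flip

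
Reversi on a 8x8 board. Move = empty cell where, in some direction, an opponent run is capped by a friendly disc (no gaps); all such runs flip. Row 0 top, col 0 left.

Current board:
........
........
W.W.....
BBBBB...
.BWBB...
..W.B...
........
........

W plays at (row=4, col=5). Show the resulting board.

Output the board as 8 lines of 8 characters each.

Answer: ........
........
W.W.....
BBBBB...
.BWWWW..
..W.B...
........
........

Derivation:
Place W at (4,5); scan 8 dirs for brackets.
Dir NW: opp run (3,4), next='.' -> no flip
Dir N: first cell '.' (not opp) -> no flip
Dir NE: first cell '.' (not opp) -> no flip
Dir W: opp run (4,4) (4,3) capped by W -> flip
Dir E: first cell '.' (not opp) -> no flip
Dir SW: opp run (5,4), next='.' -> no flip
Dir S: first cell '.' (not opp) -> no flip
Dir SE: first cell '.' (not opp) -> no flip
All flips: (4,3) (4,4)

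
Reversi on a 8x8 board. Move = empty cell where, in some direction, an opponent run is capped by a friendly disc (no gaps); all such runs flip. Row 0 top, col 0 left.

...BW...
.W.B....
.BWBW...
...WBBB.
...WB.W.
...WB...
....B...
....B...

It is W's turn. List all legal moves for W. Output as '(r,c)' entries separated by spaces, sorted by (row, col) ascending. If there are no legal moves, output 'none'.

Answer: (0,2) (2,0) (2,5) (2,6) (3,1) (3,7) (4,5) (5,5) (6,5) (7,5)

Derivation:
(0,2): flips 2 -> legal
(1,0): no bracket -> illegal
(1,2): no bracket -> illegal
(1,4): no bracket -> illegal
(2,0): flips 1 -> legal
(2,5): flips 1 -> legal
(2,6): flips 3 -> legal
(2,7): no bracket -> illegal
(3,0): no bracket -> illegal
(3,1): flips 1 -> legal
(3,2): no bracket -> illegal
(3,7): flips 3 -> legal
(4,5): flips 1 -> legal
(4,7): no bracket -> illegal
(5,5): flips 2 -> legal
(6,3): no bracket -> illegal
(6,5): flips 1 -> legal
(7,3): no bracket -> illegal
(7,5): flips 1 -> legal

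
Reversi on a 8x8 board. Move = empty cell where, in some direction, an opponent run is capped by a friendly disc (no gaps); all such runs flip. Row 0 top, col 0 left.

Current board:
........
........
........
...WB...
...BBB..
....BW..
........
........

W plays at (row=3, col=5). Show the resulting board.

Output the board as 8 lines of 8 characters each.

Answer: ........
........
........
...WWW..
...BBW..
....BW..
........
........

Derivation:
Place W at (3,5); scan 8 dirs for brackets.
Dir NW: first cell '.' (not opp) -> no flip
Dir N: first cell '.' (not opp) -> no flip
Dir NE: first cell '.' (not opp) -> no flip
Dir W: opp run (3,4) capped by W -> flip
Dir E: first cell '.' (not opp) -> no flip
Dir SW: opp run (4,4), next='.' -> no flip
Dir S: opp run (4,5) capped by W -> flip
Dir SE: first cell '.' (not opp) -> no flip
All flips: (3,4) (4,5)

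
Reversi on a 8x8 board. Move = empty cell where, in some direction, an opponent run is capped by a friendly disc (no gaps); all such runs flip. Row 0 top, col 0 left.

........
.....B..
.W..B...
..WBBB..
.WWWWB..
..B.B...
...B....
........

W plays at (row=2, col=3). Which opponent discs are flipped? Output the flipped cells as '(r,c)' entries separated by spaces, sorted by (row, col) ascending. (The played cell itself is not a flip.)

Answer: (3,3)

Derivation:
Dir NW: first cell '.' (not opp) -> no flip
Dir N: first cell '.' (not opp) -> no flip
Dir NE: first cell '.' (not opp) -> no flip
Dir W: first cell '.' (not opp) -> no flip
Dir E: opp run (2,4), next='.' -> no flip
Dir SW: first cell 'W' (not opp) -> no flip
Dir S: opp run (3,3) capped by W -> flip
Dir SE: opp run (3,4) (4,5), next='.' -> no flip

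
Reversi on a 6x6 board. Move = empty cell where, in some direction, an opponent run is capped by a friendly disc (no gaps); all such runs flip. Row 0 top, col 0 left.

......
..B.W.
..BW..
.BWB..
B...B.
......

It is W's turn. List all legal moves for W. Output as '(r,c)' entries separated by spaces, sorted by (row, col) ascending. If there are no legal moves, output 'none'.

Answer: (0,1) (0,2) (2,1) (3,0) (3,4) (4,3)

Derivation:
(0,1): flips 1 -> legal
(0,2): flips 2 -> legal
(0,3): no bracket -> illegal
(1,1): no bracket -> illegal
(1,3): no bracket -> illegal
(2,0): no bracket -> illegal
(2,1): flips 1 -> legal
(2,4): no bracket -> illegal
(3,0): flips 1 -> legal
(3,4): flips 1 -> legal
(3,5): no bracket -> illegal
(4,1): no bracket -> illegal
(4,2): no bracket -> illegal
(4,3): flips 1 -> legal
(4,5): no bracket -> illegal
(5,0): no bracket -> illegal
(5,1): no bracket -> illegal
(5,3): no bracket -> illegal
(5,4): no bracket -> illegal
(5,5): no bracket -> illegal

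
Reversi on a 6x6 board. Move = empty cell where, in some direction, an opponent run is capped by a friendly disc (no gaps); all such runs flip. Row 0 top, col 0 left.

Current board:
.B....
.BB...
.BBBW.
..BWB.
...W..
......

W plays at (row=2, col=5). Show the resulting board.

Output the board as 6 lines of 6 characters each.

Place W at (2,5); scan 8 dirs for brackets.
Dir NW: first cell '.' (not opp) -> no flip
Dir N: first cell '.' (not opp) -> no flip
Dir NE: edge -> no flip
Dir W: first cell 'W' (not opp) -> no flip
Dir E: edge -> no flip
Dir SW: opp run (3,4) capped by W -> flip
Dir S: first cell '.' (not opp) -> no flip
Dir SE: edge -> no flip
All flips: (3,4)

Answer: .B....
.BB...
.BBBWW
..BWW.
...W..
......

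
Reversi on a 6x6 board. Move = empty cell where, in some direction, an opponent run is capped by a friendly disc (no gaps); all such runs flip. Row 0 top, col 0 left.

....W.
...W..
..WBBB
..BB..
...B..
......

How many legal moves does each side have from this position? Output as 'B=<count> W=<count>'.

Answer: B=5 W=4

Derivation:
-- B to move --
(0,2): flips 1 -> legal
(0,3): flips 1 -> legal
(0,5): no bracket -> illegal
(1,1): flips 1 -> legal
(1,2): flips 1 -> legal
(1,4): no bracket -> illegal
(1,5): no bracket -> illegal
(2,1): flips 1 -> legal
(3,1): no bracket -> illegal
B mobility = 5
-- W to move --
(1,2): no bracket -> illegal
(1,4): no bracket -> illegal
(1,5): no bracket -> illegal
(2,1): no bracket -> illegal
(3,1): no bracket -> illegal
(3,4): no bracket -> illegal
(3,5): flips 1 -> legal
(4,1): no bracket -> illegal
(4,2): flips 1 -> legal
(4,4): flips 1 -> legal
(5,2): no bracket -> illegal
(5,3): flips 3 -> legal
(5,4): no bracket -> illegal
W mobility = 4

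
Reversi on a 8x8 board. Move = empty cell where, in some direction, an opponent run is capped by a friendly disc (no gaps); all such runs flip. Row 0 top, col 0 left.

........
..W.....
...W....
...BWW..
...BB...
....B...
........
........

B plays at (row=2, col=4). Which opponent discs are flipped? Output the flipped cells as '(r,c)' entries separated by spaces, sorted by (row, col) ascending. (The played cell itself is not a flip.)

Dir NW: first cell '.' (not opp) -> no flip
Dir N: first cell '.' (not opp) -> no flip
Dir NE: first cell '.' (not opp) -> no flip
Dir W: opp run (2,3), next='.' -> no flip
Dir E: first cell '.' (not opp) -> no flip
Dir SW: first cell 'B' (not opp) -> no flip
Dir S: opp run (3,4) capped by B -> flip
Dir SE: opp run (3,5), next='.' -> no flip

Answer: (3,4)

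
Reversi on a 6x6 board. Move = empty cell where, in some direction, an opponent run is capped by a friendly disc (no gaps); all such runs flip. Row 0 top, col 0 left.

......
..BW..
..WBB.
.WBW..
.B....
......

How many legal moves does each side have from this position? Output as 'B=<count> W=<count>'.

Answer: B=8 W=7

Derivation:
-- B to move --
(0,2): flips 1 -> legal
(0,3): flips 1 -> legal
(0,4): no bracket -> illegal
(1,1): no bracket -> illegal
(1,4): flips 1 -> legal
(2,0): no bracket -> illegal
(2,1): flips 2 -> legal
(3,0): flips 1 -> legal
(3,4): flips 1 -> legal
(4,0): no bracket -> illegal
(4,2): flips 1 -> legal
(4,3): flips 1 -> legal
(4,4): no bracket -> illegal
B mobility = 8
-- W to move --
(0,1): no bracket -> illegal
(0,2): flips 1 -> legal
(0,3): no bracket -> illegal
(1,1): flips 1 -> legal
(1,4): no bracket -> illegal
(1,5): flips 1 -> legal
(2,1): no bracket -> illegal
(2,5): flips 2 -> legal
(3,0): no bracket -> illegal
(3,4): no bracket -> illegal
(3,5): flips 1 -> legal
(4,0): no bracket -> illegal
(4,2): flips 1 -> legal
(4,3): no bracket -> illegal
(5,0): no bracket -> illegal
(5,1): flips 1 -> legal
(5,2): no bracket -> illegal
W mobility = 7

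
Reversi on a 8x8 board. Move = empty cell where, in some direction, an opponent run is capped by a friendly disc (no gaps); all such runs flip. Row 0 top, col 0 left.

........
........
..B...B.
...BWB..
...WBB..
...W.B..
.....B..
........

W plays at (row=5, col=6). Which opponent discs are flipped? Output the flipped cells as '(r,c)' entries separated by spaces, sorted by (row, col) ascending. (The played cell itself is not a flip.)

Answer: (4,5)

Derivation:
Dir NW: opp run (4,5) capped by W -> flip
Dir N: first cell '.' (not opp) -> no flip
Dir NE: first cell '.' (not opp) -> no flip
Dir W: opp run (5,5), next='.' -> no flip
Dir E: first cell '.' (not opp) -> no flip
Dir SW: opp run (6,5), next='.' -> no flip
Dir S: first cell '.' (not opp) -> no flip
Dir SE: first cell '.' (not opp) -> no flip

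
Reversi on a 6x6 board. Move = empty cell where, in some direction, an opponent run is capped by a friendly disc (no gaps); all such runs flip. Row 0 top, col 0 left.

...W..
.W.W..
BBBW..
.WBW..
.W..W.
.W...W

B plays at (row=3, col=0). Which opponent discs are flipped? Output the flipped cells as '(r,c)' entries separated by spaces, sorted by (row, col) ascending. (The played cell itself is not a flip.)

Answer: (3,1)

Derivation:
Dir NW: edge -> no flip
Dir N: first cell 'B' (not opp) -> no flip
Dir NE: first cell 'B' (not opp) -> no flip
Dir W: edge -> no flip
Dir E: opp run (3,1) capped by B -> flip
Dir SW: edge -> no flip
Dir S: first cell '.' (not opp) -> no flip
Dir SE: opp run (4,1), next='.' -> no flip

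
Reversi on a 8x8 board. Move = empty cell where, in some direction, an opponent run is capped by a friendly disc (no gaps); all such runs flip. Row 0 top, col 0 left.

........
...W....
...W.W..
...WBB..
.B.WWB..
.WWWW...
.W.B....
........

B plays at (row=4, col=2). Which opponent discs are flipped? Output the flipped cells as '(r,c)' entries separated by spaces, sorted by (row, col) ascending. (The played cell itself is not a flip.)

Answer: (4,3) (4,4)

Derivation:
Dir NW: first cell '.' (not opp) -> no flip
Dir N: first cell '.' (not opp) -> no flip
Dir NE: opp run (3,3), next='.' -> no flip
Dir W: first cell 'B' (not opp) -> no flip
Dir E: opp run (4,3) (4,4) capped by B -> flip
Dir SW: opp run (5,1), next='.' -> no flip
Dir S: opp run (5,2), next='.' -> no flip
Dir SE: opp run (5,3), next='.' -> no flip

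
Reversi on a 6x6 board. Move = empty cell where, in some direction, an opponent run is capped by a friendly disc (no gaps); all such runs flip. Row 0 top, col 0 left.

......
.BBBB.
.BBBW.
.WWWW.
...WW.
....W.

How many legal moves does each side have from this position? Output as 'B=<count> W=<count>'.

Answer: B=8 W=8

Derivation:
-- B to move --
(1,5): no bracket -> illegal
(2,0): no bracket -> illegal
(2,5): flips 1 -> legal
(3,0): no bracket -> illegal
(3,5): flips 1 -> legal
(4,0): flips 1 -> legal
(4,1): flips 2 -> legal
(4,2): flips 1 -> legal
(4,5): flips 1 -> legal
(5,2): no bracket -> illegal
(5,3): flips 2 -> legal
(5,5): flips 2 -> legal
B mobility = 8
-- W to move --
(0,0): flips 2 -> legal
(0,1): flips 4 -> legal
(0,2): flips 3 -> legal
(0,3): flips 2 -> legal
(0,4): flips 3 -> legal
(0,5): flips 2 -> legal
(1,0): flips 1 -> legal
(1,5): no bracket -> illegal
(2,0): flips 3 -> legal
(2,5): no bracket -> illegal
(3,0): no bracket -> illegal
W mobility = 8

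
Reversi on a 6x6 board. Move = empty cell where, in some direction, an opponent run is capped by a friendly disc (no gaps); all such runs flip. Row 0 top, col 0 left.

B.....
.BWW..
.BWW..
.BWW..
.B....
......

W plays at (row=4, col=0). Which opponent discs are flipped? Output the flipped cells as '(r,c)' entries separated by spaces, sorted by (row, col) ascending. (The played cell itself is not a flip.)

Answer: (3,1)

Derivation:
Dir NW: edge -> no flip
Dir N: first cell '.' (not opp) -> no flip
Dir NE: opp run (3,1) capped by W -> flip
Dir W: edge -> no flip
Dir E: opp run (4,1), next='.' -> no flip
Dir SW: edge -> no flip
Dir S: first cell '.' (not opp) -> no flip
Dir SE: first cell '.' (not opp) -> no flip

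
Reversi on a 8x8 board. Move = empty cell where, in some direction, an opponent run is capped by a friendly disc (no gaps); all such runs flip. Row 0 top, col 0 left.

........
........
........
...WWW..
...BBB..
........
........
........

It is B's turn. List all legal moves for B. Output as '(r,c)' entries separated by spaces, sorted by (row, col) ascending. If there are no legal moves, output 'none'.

Answer: (2,2) (2,3) (2,4) (2,5) (2,6)

Derivation:
(2,2): flips 1 -> legal
(2,3): flips 2 -> legal
(2,4): flips 1 -> legal
(2,5): flips 2 -> legal
(2,6): flips 1 -> legal
(3,2): no bracket -> illegal
(3,6): no bracket -> illegal
(4,2): no bracket -> illegal
(4,6): no bracket -> illegal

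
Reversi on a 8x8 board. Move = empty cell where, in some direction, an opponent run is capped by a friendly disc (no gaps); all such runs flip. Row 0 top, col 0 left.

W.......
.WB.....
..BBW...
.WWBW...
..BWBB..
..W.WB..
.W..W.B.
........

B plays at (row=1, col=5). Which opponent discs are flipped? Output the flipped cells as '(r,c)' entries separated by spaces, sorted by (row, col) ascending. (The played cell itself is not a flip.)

Answer: (2,4)

Derivation:
Dir NW: first cell '.' (not opp) -> no flip
Dir N: first cell '.' (not opp) -> no flip
Dir NE: first cell '.' (not opp) -> no flip
Dir W: first cell '.' (not opp) -> no flip
Dir E: first cell '.' (not opp) -> no flip
Dir SW: opp run (2,4) capped by B -> flip
Dir S: first cell '.' (not opp) -> no flip
Dir SE: first cell '.' (not opp) -> no flip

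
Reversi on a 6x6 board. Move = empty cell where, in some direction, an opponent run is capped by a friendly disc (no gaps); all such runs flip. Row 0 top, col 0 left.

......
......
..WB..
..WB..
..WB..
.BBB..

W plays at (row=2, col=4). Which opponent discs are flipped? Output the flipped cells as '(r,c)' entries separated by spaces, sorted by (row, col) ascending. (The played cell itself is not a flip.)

Dir NW: first cell '.' (not opp) -> no flip
Dir N: first cell '.' (not opp) -> no flip
Dir NE: first cell '.' (not opp) -> no flip
Dir W: opp run (2,3) capped by W -> flip
Dir E: first cell '.' (not opp) -> no flip
Dir SW: opp run (3,3) capped by W -> flip
Dir S: first cell '.' (not opp) -> no flip
Dir SE: first cell '.' (not opp) -> no flip

Answer: (2,3) (3,3)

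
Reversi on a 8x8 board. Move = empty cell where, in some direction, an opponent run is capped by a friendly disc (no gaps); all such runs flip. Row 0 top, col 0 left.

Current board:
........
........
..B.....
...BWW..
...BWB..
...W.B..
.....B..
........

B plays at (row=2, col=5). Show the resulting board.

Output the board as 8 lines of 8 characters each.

Answer: ........
........
..B..B..
...BBB..
...BWB..
...W.B..
.....B..
........

Derivation:
Place B at (2,5); scan 8 dirs for brackets.
Dir NW: first cell '.' (not opp) -> no flip
Dir N: first cell '.' (not opp) -> no flip
Dir NE: first cell '.' (not opp) -> no flip
Dir W: first cell '.' (not opp) -> no flip
Dir E: first cell '.' (not opp) -> no flip
Dir SW: opp run (3,4) capped by B -> flip
Dir S: opp run (3,5) capped by B -> flip
Dir SE: first cell '.' (not opp) -> no flip
All flips: (3,4) (3,5)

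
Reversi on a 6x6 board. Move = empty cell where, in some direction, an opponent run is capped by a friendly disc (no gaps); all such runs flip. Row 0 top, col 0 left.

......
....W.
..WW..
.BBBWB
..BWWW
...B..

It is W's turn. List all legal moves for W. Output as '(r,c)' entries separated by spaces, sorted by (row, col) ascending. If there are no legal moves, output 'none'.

(2,0): no bracket -> illegal
(2,1): flips 1 -> legal
(2,4): no bracket -> illegal
(2,5): flips 1 -> legal
(3,0): flips 3 -> legal
(4,0): flips 1 -> legal
(4,1): flips 2 -> legal
(5,1): no bracket -> illegal
(5,2): flips 2 -> legal
(5,4): no bracket -> illegal

Answer: (2,1) (2,5) (3,0) (4,0) (4,1) (5,2)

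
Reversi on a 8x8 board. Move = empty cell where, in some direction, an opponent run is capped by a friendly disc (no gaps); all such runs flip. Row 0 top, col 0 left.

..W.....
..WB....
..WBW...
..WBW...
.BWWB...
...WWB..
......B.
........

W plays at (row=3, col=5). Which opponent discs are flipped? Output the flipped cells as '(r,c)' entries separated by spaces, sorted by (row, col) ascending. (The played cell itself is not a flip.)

Answer: (4,4)

Derivation:
Dir NW: first cell 'W' (not opp) -> no flip
Dir N: first cell '.' (not opp) -> no flip
Dir NE: first cell '.' (not opp) -> no flip
Dir W: first cell 'W' (not opp) -> no flip
Dir E: first cell '.' (not opp) -> no flip
Dir SW: opp run (4,4) capped by W -> flip
Dir S: first cell '.' (not opp) -> no flip
Dir SE: first cell '.' (not opp) -> no flip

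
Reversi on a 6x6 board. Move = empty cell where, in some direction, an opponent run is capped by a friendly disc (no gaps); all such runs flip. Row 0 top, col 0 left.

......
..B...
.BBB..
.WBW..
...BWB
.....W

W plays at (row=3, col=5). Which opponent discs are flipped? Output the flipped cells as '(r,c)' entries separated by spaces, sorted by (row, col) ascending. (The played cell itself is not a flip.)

Dir NW: first cell '.' (not opp) -> no flip
Dir N: first cell '.' (not opp) -> no flip
Dir NE: edge -> no flip
Dir W: first cell '.' (not opp) -> no flip
Dir E: edge -> no flip
Dir SW: first cell 'W' (not opp) -> no flip
Dir S: opp run (4,5) capped by W -> flip
Dir SE: edge -> no flip

Answer: (4,5)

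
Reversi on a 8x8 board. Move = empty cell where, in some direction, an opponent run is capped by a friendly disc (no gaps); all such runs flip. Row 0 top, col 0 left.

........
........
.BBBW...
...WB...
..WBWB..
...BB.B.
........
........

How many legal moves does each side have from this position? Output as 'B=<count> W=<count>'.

Answer: B=7 W=8

Derivation:
-- B to move --
(1,3): no bracket -> illegal
(1,4): flips 1 -> legal
(1,5): no bracket -> illegal
(2,5): flips 1 -> legal
(3,1): flips 1 -> legal
(3,2): flips 1 -> legal
(3,5): flips 1 -> legal
(4,1): flips 1 -> legal
(5,1): no bracket -> illegal
(5,2): no bracket -> illegal
(5,5): flips 2 -> legal
B mobility = 7
-- W to move --
(1,0): no bracket -> illegal
(1,1): flips 1 -> legal
(1,2): no bracket -> illegal
(1,3): flips 1 -> legal
(1,4): no bracket -> illegal
(2,0): flips 3 -> legal
(2,5): no bracket -> illegal
(3,0): no bracket -> illegal
(3,1): no bracket -> illegal
(3,2): no bracket -> illegal
(3,5): flips 1 -> legal
(3,6): no bracket -> illegal
(4,6): flips 1 -> legal
(4,7): no bracket -> illegal
(5,2): no bracket -> illegal
(5,5): no bracket -> illegal
(5,7): no bracket -> illegal
(6,2): flips 1 -> legal
(6,3): flips 2 -> legal
(6,4): flips 2 -> legal
(6,5): no bracket -> illegal
(6,6): no bracket -> illegal
(6,7): no bracket -> illegal
W mobility = 8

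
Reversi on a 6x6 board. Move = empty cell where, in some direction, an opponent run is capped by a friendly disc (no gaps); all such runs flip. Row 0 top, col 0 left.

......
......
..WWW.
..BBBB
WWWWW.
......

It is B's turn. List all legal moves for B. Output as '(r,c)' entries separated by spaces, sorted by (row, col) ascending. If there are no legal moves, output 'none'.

(1,1): flips 1 -> legal
(1,2): flips 2 -> legal
(1,3): flips 2 -> legal
(1,4): flips 2 -> legal
(1,5): flips 1 -> legal
(2,1): no bracket -> illegal
(2,5): no bracket -> illegal
(3,0): no bracket -> illegal
(3,1): no bracket -> illegal
(4,5): no bracket -> illegal
(5,0): flips 1 -> legal
(5,1): flips 1 -> legal
(5,2): flips 2 -> legal
(5,3): flips 2 -> legal
(5,4): flips 2 -> legal
(5,5): flips 1 -> legal

Answer: (1,1) (1,2) (1,3) (1,4) (1,5) (5,0) (5,1) (5,2) (5,3) (5,4) (5,5)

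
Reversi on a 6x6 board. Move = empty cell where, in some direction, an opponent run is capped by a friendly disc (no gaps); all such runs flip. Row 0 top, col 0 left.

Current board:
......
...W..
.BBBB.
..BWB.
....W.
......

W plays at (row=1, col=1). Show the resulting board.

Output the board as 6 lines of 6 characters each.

Answer: ......
.W.W..
.BWBB.
..BWB.
....W.
......

Derivation:
Place W at (1,1); scan 8 dirs for brackets.
Dir NW: first cell '.' (not opp) -> no flip
Dir N: first cell '.' (not opp) -> no flip
Dir NE: first cell '.' (not opp) -> no flip
Dir W: first cell '.' (not opp) -> no flip
Dir E: first cell '.' (not opp) -> no flip
Dir SW: first cell '.' (not opp) -> no flip
Dir S: opp run (2,1), next='.' -> no flip
Dir SE: opp run (2,2) capped by W -> flip
All flips: (2,2)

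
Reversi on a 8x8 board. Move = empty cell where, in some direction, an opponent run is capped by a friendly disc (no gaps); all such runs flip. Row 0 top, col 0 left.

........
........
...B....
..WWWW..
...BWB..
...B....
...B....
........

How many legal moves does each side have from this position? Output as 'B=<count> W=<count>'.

-- B to move --
(2,1): flips 1 -> legal
(2,2): no bracket -> illegal
(2,4): no bracket -> illegal
(2,5): flips 2 -> legal
(2,6): flips 2 -> legal
(3,1): no bracket -> illegal
(3,6): no bracket -> illegal
(4,1): flips 1 -> legal
(4,2): no bracket -> illegal
(4,6): no bracket -> illegal
(5,4): no bracket -> illegal
(5,5): no bracket -> illegal
B mobility = 4
-- W to move --
(1,2): flips 1 -> legal
(1,3): flips 1 -> legal
(1,4): flips 1 -> legal
(2,2): no bracket -> illegal
(2,4): no bracket -> illegal
(3,6): no bracket -> illegal
(4,2): flips 1 -> legal
(4,6): flips 1 -> legal
(5,2): flips 1 -> legal
(5,4): flips 1 -> legal
(5,5): flips 1 -> legal
(5,6): flips 1 -> legal
(6,2): flips 1 -> legal
(6,4): no bracket -> illegal
(7,2): no bracket -> illegal
(7,3): flips 3 -> legal
(7,4): no bracket -> illegal
W mobility = 11

Answer: B=4 W=11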